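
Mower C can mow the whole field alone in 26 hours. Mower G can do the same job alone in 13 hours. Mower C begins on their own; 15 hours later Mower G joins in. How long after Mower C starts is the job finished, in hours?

In the first 15 hours Mower C alone does 15/26 of the job, leaving 11/26.
Once everyone is working, combined rate: 1/26 + 1/13 = (1 + 2)/26 = 3/26 per hour.
Remaining 11/26 at 3/26 per hour takes 11/3 hours.
Total from the start = 15 + 11/3 = 56/3 hours.

56/3 hours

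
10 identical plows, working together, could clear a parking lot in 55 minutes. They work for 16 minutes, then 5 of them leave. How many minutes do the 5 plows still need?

One plow does 1/550 of the job per minute.
After 16 minutes with 10 plows, 16/55 is done (39/55 left).
With 5 plows the rate is 5/550 = 1/110, so the rest takes 39/55 ÷ 1/110 = 78 minutes.

78 minutes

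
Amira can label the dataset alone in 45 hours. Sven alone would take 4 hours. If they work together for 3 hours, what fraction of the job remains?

Combined rate: 1/45 + 1/4 = (4 + 45)/180 = 49/180 per hour.
In 3 hours they complete 3·49/180 = 49/60 of the job.
So 11/60 remains.

11/60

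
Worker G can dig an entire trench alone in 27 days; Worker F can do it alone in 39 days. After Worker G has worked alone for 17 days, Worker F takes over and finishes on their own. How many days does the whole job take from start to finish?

In 17 days Worker G does 17/27 of the job, leaving 10/27.
Worker F works at 1/39 per day, so finishing takes 10/27 ÷ 1/39 = 130/9 days.
Total time = 17 + 130/9 = 283/9 days.

283/9 days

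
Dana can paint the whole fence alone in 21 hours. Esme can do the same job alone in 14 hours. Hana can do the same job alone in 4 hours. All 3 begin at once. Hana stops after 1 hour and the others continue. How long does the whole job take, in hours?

63/10 hours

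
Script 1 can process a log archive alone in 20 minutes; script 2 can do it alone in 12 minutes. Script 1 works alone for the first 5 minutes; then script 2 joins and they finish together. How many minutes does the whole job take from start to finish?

85/8 minutes

In 5 minutes script 1 does 5/20 = 1/4 of the job, leaving 3/4.
Script 1 and script 2 together work at 2/15 per minute, so finishing takes 3/4 ÷ 2/15 = 45/8 minutes.
Total time = 5 + 45/8 = 85/8 minutes.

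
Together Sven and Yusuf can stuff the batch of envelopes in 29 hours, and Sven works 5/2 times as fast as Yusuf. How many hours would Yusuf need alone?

203/2 hours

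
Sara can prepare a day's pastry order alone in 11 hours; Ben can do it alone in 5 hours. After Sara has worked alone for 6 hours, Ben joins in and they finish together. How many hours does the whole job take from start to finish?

121/16 hours

In 6 hours Sara does 6/11 of the job, leaving 5/11.
Sara and Ben together work at 16/55 per hour, so finishing takes 5/11 ÷ 16/55 = 25/16 hours.
Total time = 6 + 25/16 = 121/16 hours.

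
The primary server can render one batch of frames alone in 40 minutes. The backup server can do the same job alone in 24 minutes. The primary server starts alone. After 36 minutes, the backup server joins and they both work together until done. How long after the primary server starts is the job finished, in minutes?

In the first 36 minutes the primary server alone does 36/40 = 9/10 of the job, leaving 1/10.
Once everyone is working, combined rate: 1/40 + 1/24 = (3 + 5)/120 = 8/120 = 1/15 per minute.
Remaining 1/10 at 1/15 per minute takes 3/2 minutes.
Total from the start = 36 + 3/2 = 75/2 minutes.

75/2 minutes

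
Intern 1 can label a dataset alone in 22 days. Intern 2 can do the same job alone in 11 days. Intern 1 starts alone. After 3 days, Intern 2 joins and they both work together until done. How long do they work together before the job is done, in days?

19/3 days

In the first 3 days Intern 1 alone does 3/22 of the job, leaving 19/22.
Once everyone is working, combined rate: 1/22 + 1/11 = (1 + 2)/22 = 3/22 per day.
Remaining 19/22 at 3/22 per day takes 19/3 days.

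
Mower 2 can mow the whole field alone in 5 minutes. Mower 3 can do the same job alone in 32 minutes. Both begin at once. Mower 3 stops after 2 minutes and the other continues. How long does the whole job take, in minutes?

In the first 2 minutes the combined rate is 37/160, so 37/80 of the job is done, leaving 43/80.
After mower 3 leaves the rate is 1/5 per minute; the remaining 43/80 takes 43/16 minutes.
Total = 2 + 43/16 = 75/16 minutes.

75/16 minutes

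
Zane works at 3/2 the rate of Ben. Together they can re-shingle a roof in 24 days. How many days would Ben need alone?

60 days

Let Ben's rate be r; then Zane's rate is (3/2)r, so together (3/2 + 1)r = (5/2)r = 1/24.
Thus r = 1/60 per day.
Ben alone: 60 days; Zane alone: 40 days.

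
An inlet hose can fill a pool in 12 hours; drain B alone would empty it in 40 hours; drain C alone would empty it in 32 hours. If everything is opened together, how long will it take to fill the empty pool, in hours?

480/13 hours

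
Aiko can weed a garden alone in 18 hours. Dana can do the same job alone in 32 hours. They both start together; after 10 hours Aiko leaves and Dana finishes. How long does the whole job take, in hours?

128/9 hours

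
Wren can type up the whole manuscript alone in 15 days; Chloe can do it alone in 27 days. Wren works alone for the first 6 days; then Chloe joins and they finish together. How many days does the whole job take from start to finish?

In 6 days Wren does 6/15 = 2/5 of the job, leaving 3/5.
Wren and Chloe together work at 14/135 per day, so finishing takes 3/5 ÷ 14/135 = 81/14 days.
Total time = 6 + 81/14 = 165/14 days.

165/14 days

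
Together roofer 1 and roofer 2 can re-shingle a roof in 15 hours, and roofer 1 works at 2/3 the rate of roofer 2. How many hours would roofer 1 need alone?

Let roofer 2's rate be r; then roofer 1's rate is (2/3)r, so together (2/3 + 1)r = (5/3)r = 1/15.
Thus r = 1/25 per hour.
Roofer 2 alone: 25 hours; roofer 1 alone: 75/2 hours.

75/2 hours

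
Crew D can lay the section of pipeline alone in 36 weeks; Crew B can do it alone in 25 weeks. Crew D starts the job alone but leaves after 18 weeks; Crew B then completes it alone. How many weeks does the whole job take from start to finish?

61/2 weeks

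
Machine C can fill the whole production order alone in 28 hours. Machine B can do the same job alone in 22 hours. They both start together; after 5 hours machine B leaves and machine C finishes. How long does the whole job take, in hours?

In the first 5 hours the combined rate is 25/308, so 125/308 of the job is done, leaving 183/308.
After machine B leaves the rate is 1/28 per hour; the remaining 183/308 takes 183/11 hours.
Total = 5 + 183/11 = 238/11 hours.

238/11 hours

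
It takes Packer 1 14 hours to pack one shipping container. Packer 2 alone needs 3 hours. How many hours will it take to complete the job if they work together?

42/17 hours

With two workers the combined time is the product over the sum: 14·3/(14+3) = 42/17 hours.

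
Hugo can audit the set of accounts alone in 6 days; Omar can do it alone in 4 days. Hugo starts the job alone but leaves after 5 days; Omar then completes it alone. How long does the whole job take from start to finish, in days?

In 5 days Hugo does 5/6 of the job, leaving 1/6.
Omar works at 1/4 per day, so finishing takes 1/6 ÷ 1/4 = 2/3 days.
Total time = 5 + 2/3 = 17/3 days.

17/3 days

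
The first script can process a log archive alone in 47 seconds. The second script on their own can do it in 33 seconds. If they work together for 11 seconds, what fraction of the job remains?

Combined rate: 1/47 + 1/33 = (33 + 47)/1551 = 80/1551 per second.
In 11 seconds they complete 11·80/1551 = 80/141 of the job.
So 61/141 remains.

61/141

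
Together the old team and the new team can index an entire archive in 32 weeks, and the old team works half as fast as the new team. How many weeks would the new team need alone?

Let the new team's rate be r; then the old team's rate is (1/2)r, so together (1/2 + 1)r = (3/2)r = 1/32.
Thus r = 1/48 per week.
The new team alone: 48 weeks; the old team alone: 96 weeks.

48 weeks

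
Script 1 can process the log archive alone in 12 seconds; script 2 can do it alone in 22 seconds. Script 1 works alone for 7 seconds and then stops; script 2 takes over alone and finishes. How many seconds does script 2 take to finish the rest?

55/6 seconds

In 7 seconds script 1 does 7/12 of the job, leaving 5/12.
Script 2 works at 1/22 per second, so finishing takes 5/12 ÷ 1/22 = 55/6 seconds.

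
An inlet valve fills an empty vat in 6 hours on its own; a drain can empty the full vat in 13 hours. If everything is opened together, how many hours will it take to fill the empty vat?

78/7 hours

Net rate = 1/6 − 1/13 = (13 − 6)/78 = 7/78 per hour.
Filling time = 1 ÷ (7/78) = 78/7 hours.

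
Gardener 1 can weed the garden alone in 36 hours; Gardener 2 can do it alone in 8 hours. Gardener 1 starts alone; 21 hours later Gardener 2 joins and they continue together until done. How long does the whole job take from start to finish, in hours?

261/11 hours

In 21 hours Gardener 1 does 21/36 = 7/12 of the job, leaving 5/12.
Gardener 1 and Gardener 2 together work at 11/72 per hour, so finishing takes 5/12 ÷ 11/72 = 30/11 hours.
Total time = 21 + 30/11 = 261/11 hours.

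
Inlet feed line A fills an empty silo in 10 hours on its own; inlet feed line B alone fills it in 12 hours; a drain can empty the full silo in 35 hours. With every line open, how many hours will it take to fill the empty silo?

84/13 hours

Net rate = 1/10 + 1/12 − 1/35 = (42 + 35 − 12)/420 = 65/420 = 13/84 per hour.
Filling time = 1 ÷ (13/84) = 84/13 hours.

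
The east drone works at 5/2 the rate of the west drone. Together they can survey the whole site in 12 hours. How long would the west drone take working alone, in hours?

42 hours

Let the west drone's rate be r; then the east drone's rate is (5/2)r, so together (5/2 + 1)r = (7/2)r = 1/12.
Thus r = 1/42 per hour.
The west drone alone: 42 hours; the east drone alone: 84/5 hours.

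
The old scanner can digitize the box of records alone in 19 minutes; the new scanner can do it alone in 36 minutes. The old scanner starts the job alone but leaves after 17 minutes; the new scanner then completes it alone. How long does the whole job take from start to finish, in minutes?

In 17 minutes the old scanner does 17/19 of the job, leaving 2/19.
The new scanner works at 1/36 per minute, so finishing takes 2/19 ÷ 1/36 = 72/19 minutes.
Total time = 17 + 72/19 = 395/19 minutes.

395/19 minutes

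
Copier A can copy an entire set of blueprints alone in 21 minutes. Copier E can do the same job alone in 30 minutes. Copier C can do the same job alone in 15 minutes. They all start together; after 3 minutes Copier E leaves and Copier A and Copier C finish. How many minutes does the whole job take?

In the first 3 minutes the combined rate is 31/210, so 31/70 of the job is done, leaving 39/70.
After Copier E leaves the rate is 4/35 per minute; the remaining 39/70 takes 39/8 minutes.
Total = 3 + 39/8 = 63/8 minutes.

63/8 minutes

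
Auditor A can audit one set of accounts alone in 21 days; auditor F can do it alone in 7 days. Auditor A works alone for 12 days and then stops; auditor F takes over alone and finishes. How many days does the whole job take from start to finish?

15 days

In 12 days auditor A does 12/21 = 4/7 of the job, leaving 3/7.
Auditor F works at 1/7 per day, so finishing takes 3/7 ÷ 1/7 = 3 days.
Total time = 12 + 3 = 15 days.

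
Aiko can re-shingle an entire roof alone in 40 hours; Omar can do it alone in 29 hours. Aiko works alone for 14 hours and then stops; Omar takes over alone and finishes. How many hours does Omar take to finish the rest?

377/20 hours

In 14 hours Aiko does 14/40 = 7/20 of the job, leaving 13/20.
Omar works at 1/29 per hour, so finishing takes 13/20 ÷ 1/29 = 377/20 hours.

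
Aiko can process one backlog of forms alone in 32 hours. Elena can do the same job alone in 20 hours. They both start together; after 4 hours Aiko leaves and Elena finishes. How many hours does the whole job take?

In the first 4 hours the combined rate is 13/160, so 13/40 of the job is done, leaving 27/40.
After Aiko leaves the rate is 1/20 per hour; the remaining 27/40 takes 27/2 hours.
Total = 4 + 27/2 = 35/2 hours.

35/2 hours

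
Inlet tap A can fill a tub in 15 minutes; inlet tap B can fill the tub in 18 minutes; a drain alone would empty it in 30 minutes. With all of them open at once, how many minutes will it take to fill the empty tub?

45/4 minutes

Net rate = 1/15 + 1/18 − 1/30 = (6 + 5 − 3)/90 = 8/90 = 4/45 per minute.
Filling time = 1 ÷ (4/45) = 45/4 minutes.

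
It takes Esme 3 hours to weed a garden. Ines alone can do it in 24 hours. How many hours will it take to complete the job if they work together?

8/3 hours

Combined rate: 1/3 + 1/24 = (8 + 1)/24 = 9/24 = 3/8 per hour.
Time = 1 ÷ (3/8) = 8/3 hours.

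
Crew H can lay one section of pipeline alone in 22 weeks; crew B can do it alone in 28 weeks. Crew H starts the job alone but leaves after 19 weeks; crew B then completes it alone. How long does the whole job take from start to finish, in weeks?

In 19 weeks crew H does 19/22 of the job, leaving 3/22.
Crew B works at 1/28 per week, so finishing takes 3/22 ÷ 1/28 = 42/11 weeks.
Total time = 19 + 42/11 = 251/11 weeks.

251/11 weeks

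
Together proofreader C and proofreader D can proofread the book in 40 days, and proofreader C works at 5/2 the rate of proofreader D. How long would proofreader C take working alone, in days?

56 days

Let proofreader D's rate be r; then proofreader C's rate is (5/2)r, so together (5/2 + 1)r = (7/2)r = 1/40.
Thus r = 1/140 per day.
Proofreader D alone: 140 days; proofreader C alone: 56 days.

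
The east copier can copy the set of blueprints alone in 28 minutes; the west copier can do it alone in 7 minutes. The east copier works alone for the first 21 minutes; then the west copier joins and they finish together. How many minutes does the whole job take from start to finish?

112/5 minutes

In 21 minutes the east copier does 21/28 = 3/4 of the job, leaving 1/4.
The east copier and the west copier together work at 5/28 per minute, so finishing takes 1/4 ÷ 5/28 = 7/5 minutes.
Total time = 21 + 7/5 = 112/5 minutes.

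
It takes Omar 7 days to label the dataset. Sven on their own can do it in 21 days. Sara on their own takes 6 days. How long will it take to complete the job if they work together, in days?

14/5 days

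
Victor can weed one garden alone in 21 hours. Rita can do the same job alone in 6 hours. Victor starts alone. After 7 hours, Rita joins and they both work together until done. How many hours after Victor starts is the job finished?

91/9 hours

In the first 7 hours Victor alone does 7/21 = 1/3 of the job, leaving 2/3.
Once everyone is working, combined rate: 1/21 + 1/6 = (2 + 7)/42 = 9/42 = 3/14 per hour.
Remaining 2/3 at 3/14 per hour takes 28/9 hours.
Total from the start = 7 + 28/9 = 91/9 hours.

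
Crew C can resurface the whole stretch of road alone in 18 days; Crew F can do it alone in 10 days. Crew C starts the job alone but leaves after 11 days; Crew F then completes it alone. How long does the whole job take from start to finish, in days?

In 11 days Crew C does 11/18 of the job, leaving 7/18.
Crew F works at 1/10 per day, so finishing takes 7/18 ÷ 1/10 = 35/9 days.
Total time = 11 + 35/9 = 134/9 days.

134/9 days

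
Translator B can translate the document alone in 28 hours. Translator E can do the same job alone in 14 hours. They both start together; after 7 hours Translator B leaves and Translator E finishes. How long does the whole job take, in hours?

In the first 7 hours the combined rate is 3/28, so 3/4 of the job is done, leaving 1/4.
After Translator B leaves the rate is 1/14 per hour; the remaining 1/4 takes 7/2 hours.
Total = 7 + 7/2 = 21/2 hours.

21/2 hours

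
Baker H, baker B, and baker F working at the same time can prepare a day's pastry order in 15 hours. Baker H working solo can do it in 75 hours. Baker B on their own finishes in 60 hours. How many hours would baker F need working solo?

Combined rate is 1/15 per hour.
Known contribution: 1/75 + 1/60 = (4 + 5)/300 = 9/300 = 3/100 per hour.
So baker F's rate is 1/15 − 3/100 = 11/300, meaning 300/11 hours alone.

300/11 hours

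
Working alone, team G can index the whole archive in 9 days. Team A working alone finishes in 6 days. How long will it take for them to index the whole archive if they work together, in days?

18/5 days

With two workers the combined time is the product over the sum: 9·6/(9+6) = 54/15 = 18/5 days.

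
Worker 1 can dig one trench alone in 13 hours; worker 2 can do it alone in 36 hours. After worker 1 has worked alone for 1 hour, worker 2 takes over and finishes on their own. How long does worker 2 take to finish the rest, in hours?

432/13 hours

In 1 hour worker 1 does 1/13 of the job, leaving 12/13.
Worker 2 works at 1/36 per hour, so finishing takes 12/13 ÷ 1/36 = 432/13 hours.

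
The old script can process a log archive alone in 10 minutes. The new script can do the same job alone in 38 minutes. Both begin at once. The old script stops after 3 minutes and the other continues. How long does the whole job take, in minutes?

133/5 minutes

In the first 3 minutes the combined rate is 12/95, so 36/95 of the job is done, leaving 59/95.
After the old script leaves the rate is 1/38 per minute; the remaining 59/95 takes 118/5 minutes.
Total = 3 + 118/5 = 133/5 minutes.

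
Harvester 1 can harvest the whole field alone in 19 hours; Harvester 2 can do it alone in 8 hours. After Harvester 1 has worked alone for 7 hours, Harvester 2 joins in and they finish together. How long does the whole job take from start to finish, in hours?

95/9 hours

In 7 hours Harvester 1 does 7/19 of the job, leaving 12/19.
Harvester 1 and Harvester 2 together work at 27/152 per hour, so finishing takes 12/19 ÷ 27/152 = 32/9 hours.
Total time = 7 + 32/9 = 95/9 hours.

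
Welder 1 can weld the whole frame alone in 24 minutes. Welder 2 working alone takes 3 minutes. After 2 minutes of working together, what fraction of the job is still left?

Combined rate: 1/24 + 1/3 = (1 + 8)/24 = 9/24 = 3/8 per minute.
In 2 minutes they complete 2·3/8 = 3/4 of the job.
So 1/4 remains.

1/4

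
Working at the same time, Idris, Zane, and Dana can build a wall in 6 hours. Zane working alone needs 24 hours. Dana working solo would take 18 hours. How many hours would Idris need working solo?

72/5 hours

Combined rate is 1/6 per hour.
Known contribution: 1/24 + 1/18 = (3 + 4)/72 = 7/72 per hour.
So Idris's rate is 1/6 − 7/72 = 5/72, meaning 72/5 hours alone.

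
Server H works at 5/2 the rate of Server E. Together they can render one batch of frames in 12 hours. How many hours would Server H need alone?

84/5 hours

Let Server E's rate be r; then Server H's rate is (5/2)r, so together (5/2 + 1)r = (7/2)r = 1/12.
Thus r = 1/42 per hour.
Server E alone: 42 hours; Server H alone: 84/5 hours.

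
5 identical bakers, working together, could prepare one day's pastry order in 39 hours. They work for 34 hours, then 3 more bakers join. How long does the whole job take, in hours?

One baker does 1/195 of the job per hour.
After 34 hours with 5 bakers, 34/39 is done (5/39 left).
With 8 bakers the rate is 8/195, so the rest takes 5/39 ÷ 8/195 = 25/8 hours.
Total = 34 + 25/8 = 297/8 hours.

297/8 hours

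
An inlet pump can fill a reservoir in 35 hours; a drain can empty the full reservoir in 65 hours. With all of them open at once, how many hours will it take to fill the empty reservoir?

Net rate = 1/35 − 1/65 = (13 − 7)/455 = 6/455 per hour.
Filling time = 1 ÷ (6/455) = 455/6 hours.

455/6 hours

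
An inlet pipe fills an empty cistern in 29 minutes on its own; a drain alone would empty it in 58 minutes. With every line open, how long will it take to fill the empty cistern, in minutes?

58 minutes

Net rate = 1/29 − 1/58 = (2 − 1)/58 = 1/58 per minute.
Filling time = 1 ÷ (1/58) = 58 minutes.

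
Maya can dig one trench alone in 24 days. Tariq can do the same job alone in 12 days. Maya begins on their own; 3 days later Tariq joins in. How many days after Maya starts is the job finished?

In the first 3 days Maya alone does 3/24 = 1/8 of the job, leaving 7/8.
Once everyone is working, combined rate: 1/24 + 1/12 = (1 + 2)/24 = 3/24 = 1/8 per day.
Remaining 7/8 at 1/8 per day takes 7 days.
Total from the start = 3 + 7 = 10 days.

10 days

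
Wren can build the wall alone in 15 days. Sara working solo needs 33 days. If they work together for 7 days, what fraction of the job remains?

53/165

Combined rate: 1/15 + 1/33 = (11 + 5)/165 = 16/165 per day.
In 7 days they complete 7·16/165 = 112/165 of the job.
So 53/165 remains.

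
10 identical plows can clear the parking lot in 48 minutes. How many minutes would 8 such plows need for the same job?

Total work is 10·48 = 480 plow-minutes.
With 8 plows: 480/8 = 60 minutes.

60 minutes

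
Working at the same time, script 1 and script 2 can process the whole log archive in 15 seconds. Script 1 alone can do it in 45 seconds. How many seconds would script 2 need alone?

Combined rate is 1/15 per second.
Known contribution: 1/45 per second.
So script 2's rate is 1/15 − 1/45 = 2/45, meaning 45/2 seconds alone.

45/2 seconds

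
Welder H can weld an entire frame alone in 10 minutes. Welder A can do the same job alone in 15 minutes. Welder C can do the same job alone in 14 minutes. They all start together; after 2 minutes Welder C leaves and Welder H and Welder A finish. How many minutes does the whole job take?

36/7 minutes

In the first 2 minutes the combined rate is 5/21, so 10/21 of the job is done, leaving 11/21.
After Welder C leaves the rate is 1/6 per minute; the remaining 11/21 takes 22/7 minutes.
Total = 2 + 22/7 = 36/7 minutes.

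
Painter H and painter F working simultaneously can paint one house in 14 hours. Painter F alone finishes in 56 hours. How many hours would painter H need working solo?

56/3 hours

Combined rate is 1/14 per hour.
Known contribution: 1/56 per hour.
So painter H's rate is 1/14 − 1/56 = 3/56, meaning 56/3 hours alone.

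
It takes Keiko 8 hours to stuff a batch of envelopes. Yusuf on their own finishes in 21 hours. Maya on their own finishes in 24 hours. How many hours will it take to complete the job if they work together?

14/3 hours

Combined rate: 1/8 + 1/21 + 1/24 = (21 + 8 + 7)/168 = 36/168 = 3/14 per hour.
Time = 1 ÷ (3/14) = 14/3 hours.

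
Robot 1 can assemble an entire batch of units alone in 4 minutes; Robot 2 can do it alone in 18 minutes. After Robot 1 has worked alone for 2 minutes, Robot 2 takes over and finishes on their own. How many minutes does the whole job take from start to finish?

11 minutes

In 2 minutes Robot 1 does 2/4 = 1/2 of the job, leaving 1/2.
Robot 2 works at 1/18 per minute, so finishing takes 1/2 ÷ 1/18 = 9 minutes.
Total time = 2 + 9 = 11 minutes.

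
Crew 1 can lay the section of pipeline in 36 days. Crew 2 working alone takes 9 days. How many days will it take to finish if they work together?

36/5 days

Combined rate: 1/36 + 1/9 = (1 + 4)/36 = 5/36 per day.
Time = 1 ÷ (5/36) = 36/5 days.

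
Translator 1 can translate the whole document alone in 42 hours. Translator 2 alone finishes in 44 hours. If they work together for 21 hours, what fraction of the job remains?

1/44

Combined rate: 1/42 + 1/44 = (22 + 21)/924 = 43/924 per hour.
In 21 hours they complete 21·43/924 = 43/44 of the job.
So 1/44 remains.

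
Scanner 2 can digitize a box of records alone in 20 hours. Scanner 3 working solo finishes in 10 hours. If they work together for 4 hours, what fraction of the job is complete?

3/5

Combined rate: 1/20 + 1/10 = (1 + 2)/20 = 3/20 per hour.
In 4 hours they complete 4·3/20 = 3/5 of the job.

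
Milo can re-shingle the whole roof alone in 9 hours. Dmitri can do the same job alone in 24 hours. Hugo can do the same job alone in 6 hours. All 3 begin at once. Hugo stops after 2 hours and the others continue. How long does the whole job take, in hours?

48/11 hours

In the first 2 hours the combined rate is 23/72, so 23/36 of the job is done, leaving 13/36.
After Hugo leaves the rate is 11/72 per hour; the remaining 13/36 takes 26/11 hours.
Total = 2 + 26/11 = 48/11 hours.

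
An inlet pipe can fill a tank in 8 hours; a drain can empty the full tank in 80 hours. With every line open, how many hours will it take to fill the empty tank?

Net rate = 1/8 − 1/80 = (10 − 1)/80 = 9/80 per hour.
Filling time = 1 ÷ (9/80) = 80/9 hours.

80/9 hours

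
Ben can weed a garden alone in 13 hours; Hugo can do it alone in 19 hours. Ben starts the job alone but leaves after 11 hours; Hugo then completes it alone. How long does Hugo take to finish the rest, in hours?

38/13 hours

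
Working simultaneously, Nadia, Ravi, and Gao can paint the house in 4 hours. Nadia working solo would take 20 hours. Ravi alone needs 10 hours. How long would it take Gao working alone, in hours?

10 hours

Combined rate is 1/4 per hour.
Known contribution: 1/20 + 1/10 = (1 + 2)/20 = 3/20 per hour.
So Gao's rate is 1/4 − 3/20 = 1/10, meaning 10 hours alone.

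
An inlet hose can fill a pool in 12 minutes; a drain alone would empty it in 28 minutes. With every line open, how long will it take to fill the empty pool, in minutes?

21 minutes

Net rate = 1/12 − 1/28 = (7 − 3)/84 = 4/84 = 1/21 per minute.
Filling time = 1 ÷ (1/21) = 21 minutes.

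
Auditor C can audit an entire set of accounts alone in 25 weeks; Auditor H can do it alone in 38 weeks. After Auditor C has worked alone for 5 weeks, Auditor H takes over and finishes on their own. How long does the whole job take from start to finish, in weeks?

In 5 weeks Auditor C does 5/25 = 1/5 of the job, leaving 4/5.
Auditor H works at 1/38 per week, so finishing takes 4/5 ÷ 1/38 = 152/5 weeks.
Total time = 5 + 152/5 = 177/5 weeks.

177/5 weeks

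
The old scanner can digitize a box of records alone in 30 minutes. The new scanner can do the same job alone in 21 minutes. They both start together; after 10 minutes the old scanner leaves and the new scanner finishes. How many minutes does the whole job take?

In the first 10 minutes the combined rate is 17/210, so 17/21 of the job is done, leaving 4/21.
After the old scanner leaves the rate is 1/21 per minute; the remaining 4/21 takes 4 minutes.
Total = 10 + 4 = 14 minutes.

14 minutes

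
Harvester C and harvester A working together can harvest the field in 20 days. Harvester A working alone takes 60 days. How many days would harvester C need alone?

30 days

Combined rate is 1/20 per day.
Known contribution: 1/60 per day.
So harvester C's rate is 1/20 − 1/60 = 1/30, meaning 30 days alone.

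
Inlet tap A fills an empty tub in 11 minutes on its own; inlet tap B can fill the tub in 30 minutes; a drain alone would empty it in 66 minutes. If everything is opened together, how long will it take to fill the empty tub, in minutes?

55/6 minutes

Net rate = 1/11 + 1/30 − 1/66 = (30 + 11 − 5)/330 = 36/330 = 6/55 per minute.
Filling time = 1 ÷ (6/55) = 55/6 minutes.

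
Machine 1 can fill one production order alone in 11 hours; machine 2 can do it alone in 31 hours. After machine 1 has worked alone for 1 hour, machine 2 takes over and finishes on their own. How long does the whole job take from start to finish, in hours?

321/11 hours

In 1 hour machine 1 does 1/11 of the job, leaving 10/11.
Machine 2 works at 1/31 per hour, so finishing takes 10/11 ÷ 1/31 = 310/11 hours.
Total time = 1 + 310/11 = 321/11 hours.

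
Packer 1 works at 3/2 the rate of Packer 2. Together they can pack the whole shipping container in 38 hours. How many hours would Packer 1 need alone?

Let Packer 2's rate be r; then Packer 1's rate is (3/2)r, so together (3/2 + 1)r = (5/2)r = 1/38.
Thus r = 1/95 per hour.
Packer 2 alone: 95 hours; Packer 1 alone: 190/3 hours.

190/3 hours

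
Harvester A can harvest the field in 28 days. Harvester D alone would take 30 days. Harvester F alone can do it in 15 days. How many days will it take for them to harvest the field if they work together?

Combined rate: 1/28 + 1/30 + 1/15 = (15 + 14 + 28)/420 = 57/420 = 19/140 per day.
Time = 1 ÷ (19/140) = 140/19 days.

140/19 days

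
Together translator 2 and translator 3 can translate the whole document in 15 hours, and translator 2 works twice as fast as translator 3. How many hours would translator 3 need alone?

45 hours

Let translator 3's rate be r; then translator 2's rate is 2r, so together (2 + 1)r = 3r = 1/15.
Thus r = 1/45 per hour.
Translator 3 alone: 45 hours; translator 2 alone: 45/2 hours.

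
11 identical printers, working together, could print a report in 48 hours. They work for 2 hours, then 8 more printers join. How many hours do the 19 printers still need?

506/19 hours

One printer does 1/528 of the job per hour.
After 2 hours with 11 printers, 1/24 is done (23/24 left).
With 19 printers the rate is 19/528, so the rest takes 23/24 ÷ 19/528 = 506/19 hours.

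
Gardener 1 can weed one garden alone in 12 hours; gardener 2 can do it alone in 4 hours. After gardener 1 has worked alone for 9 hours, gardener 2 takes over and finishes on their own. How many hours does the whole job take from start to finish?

In 9 hours gardener 1 does 9/12 = 3/4 of the job, leaving 1/4.
Gardener 2 works at 1/4 per hour, so finishing takes 1/4 ÷ 1/4 = 1 hour.
Total time = 9 + 1 = 10 hours.

10 hours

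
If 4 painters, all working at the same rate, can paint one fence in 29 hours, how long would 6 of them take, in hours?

58/3 hours

Total work is 4·29 = 116 painter-hours.
With 6 painters: 116/6 = 58/3 hours.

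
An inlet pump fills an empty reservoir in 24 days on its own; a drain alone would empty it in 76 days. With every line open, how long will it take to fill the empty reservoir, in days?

456/13 days

Net rate = 1/24 − 1/76 = (19 − 6)/456 = 13/456 per day.
Filling time = 1 ÷ (13/456) = 456/13 days.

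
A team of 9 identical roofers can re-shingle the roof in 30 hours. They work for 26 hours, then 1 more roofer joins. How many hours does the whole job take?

148/5 hours

One roofer does 1/270 of the job per hour.
After 26 hours with 9 roofers, 13/15 is done (2/15 left).
With 10 roofers the rate is 10/270 = 1/27, so the rest takes 2/15 ÷ 1/27 = 18/5 hours.
Total = 26 + 18/5 = 148/5 hours.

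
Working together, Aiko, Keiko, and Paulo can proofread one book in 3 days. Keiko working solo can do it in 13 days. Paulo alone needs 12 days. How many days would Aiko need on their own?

52/9 days

Combined rate is 1/3 per day.
Known contribution: 1/13 + 1/12 = (12 + 13)/156 = 25/156 per day.
So Aiko's rate is 1/3 − 25/156 = 9/52, meaning 52/9 days alone.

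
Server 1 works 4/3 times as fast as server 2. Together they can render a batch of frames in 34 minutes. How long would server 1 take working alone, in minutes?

119/2 minutes

Let server 2's rate be r; then server 1's rate is (4/3)r, so together (4/3 + 1)r = (7/3)r = 1/34.
Thus r = 3/238 per minute.
Server 2 alone: 238/3 minutes; server 1 alone: 119/2 minutes.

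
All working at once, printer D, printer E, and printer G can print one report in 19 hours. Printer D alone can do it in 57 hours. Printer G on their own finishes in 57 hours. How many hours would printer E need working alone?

Combined rate is 1/19 per hour.
Known contribution: 1/57 + 1/57 = (1 + 1)/57 = 2/57 per hour.
So printer E's rate is 1/19 − 2/57 = 1/57, meaning 57 hours alone.

57 hours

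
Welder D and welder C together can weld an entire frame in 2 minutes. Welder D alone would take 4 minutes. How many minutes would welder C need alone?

4 minutes

Combined rate is 1/2 per minute.
Known contribution: 1/4 per minute.
So welder C's rate is 1/2 − 1/4 = 1/4, meaning 4 minutes alone.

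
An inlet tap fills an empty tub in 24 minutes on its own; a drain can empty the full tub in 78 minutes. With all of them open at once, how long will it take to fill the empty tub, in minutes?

Net rate = 1/24 − 1/78 = (13 − 4)/312 = 9/312 = 3/104 per minute.
Filling time = 1 ÷ (3/104) = 104/3 minutes.

104/3 minutes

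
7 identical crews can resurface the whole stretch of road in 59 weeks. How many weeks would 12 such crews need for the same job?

Total work is 7·59 = 413 crew-weeks.
With 12 crews: 413/12 weeks.

413/12 weeks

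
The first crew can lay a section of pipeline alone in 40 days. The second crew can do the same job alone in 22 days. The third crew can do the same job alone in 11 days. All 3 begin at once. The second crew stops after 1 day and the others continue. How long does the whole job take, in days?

In the first 1 day the combined rate is 71/440, so 71/440 of the job is done, leaving 369/440.
After the second crew leaves the rate is 51/440 per day; the remaining 369/440 takes 123/17 days.
Total = 1 + 123/17 = 140/17 days.

140/17 days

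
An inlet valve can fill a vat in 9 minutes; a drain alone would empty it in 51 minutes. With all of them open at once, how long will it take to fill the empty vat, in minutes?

Net rate = 1/9 − 1/51 = (17 − 3)/153 = 14/153 per minute.
Filling time = 1 ÷ (14/153) = 153/14 minutes.

153/14 minutes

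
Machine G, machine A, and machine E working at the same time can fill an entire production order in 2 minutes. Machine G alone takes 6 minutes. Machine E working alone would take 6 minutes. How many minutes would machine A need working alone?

6 minutes

Combined rate is 1/2 per minute.
Known contribution: 1/6 + 1/6 = (1 + 1)/6 = 2/6 = 1/3 per minute.
So machine A's rate is 1/2 − 1/3 = 1/6, meaning 6 minutes alone.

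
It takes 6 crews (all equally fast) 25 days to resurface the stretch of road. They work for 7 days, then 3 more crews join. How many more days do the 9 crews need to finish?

One crew does 1/150 of the job per day.
After 7 days with 6 crews, 7/25 is done (18/25 left).
With 9 crews the rate is 9/150 = 3/50, so the rest takes 18/25 ÷ 3/50 = 12 days.

12 days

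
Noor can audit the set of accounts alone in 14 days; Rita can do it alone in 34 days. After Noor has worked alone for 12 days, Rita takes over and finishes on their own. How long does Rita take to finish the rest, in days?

In 12 days Noor does 12/14 = 6/7 of the job, leaving 1/7.
Rita works at 1/34 per day, so finishing takes 1/7 ÷ 1/34 = 34/7 days.

34/7 days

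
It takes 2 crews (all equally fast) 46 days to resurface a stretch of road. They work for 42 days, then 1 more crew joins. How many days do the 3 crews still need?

8/3 days

One crew does 1/92 of the job per day.
After 42 days with 2 crews, 21/23 is done (2/23 left).
With 3 crews the rate is 3/92, so the rest takes 2/23 ÷ 3/92 = 8/3 days.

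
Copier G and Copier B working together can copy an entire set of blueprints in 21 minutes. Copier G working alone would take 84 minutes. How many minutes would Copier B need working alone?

Combined rate is 1/21 per minute.
Known contribution: 1/84 per minute.
So Copier B's rate is 1/21 − 1/84 = 1/28, meaning 28 minutes alone.

28 minutes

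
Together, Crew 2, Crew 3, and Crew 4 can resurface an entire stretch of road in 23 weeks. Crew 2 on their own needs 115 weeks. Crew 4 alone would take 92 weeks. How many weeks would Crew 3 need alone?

Combined rate is 1/23 per week.
Known contribution: 1/115 + 1/92 = (4 + 5)/460 = 9/460 per week.
So Crew 3's rate is 1/23 − 9/460 = 11/460, meaning 460/11 weeks alone.

460/11 weeks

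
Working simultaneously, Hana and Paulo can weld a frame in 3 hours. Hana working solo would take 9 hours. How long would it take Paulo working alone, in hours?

9/2 hours

Combined rate is 1/3 per hour.
Known contribution: 1/9 per hour.
So Paulo's rate is 1/3 − 1/9 = 2/9, meaning 9/2 hours alone.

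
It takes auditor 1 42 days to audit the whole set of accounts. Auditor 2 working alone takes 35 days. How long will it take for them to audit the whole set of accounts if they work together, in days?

210/11 days

With two workers the combined time is the product over the sum: 42·35/(42+35) = 1470/77 = 210/11 days.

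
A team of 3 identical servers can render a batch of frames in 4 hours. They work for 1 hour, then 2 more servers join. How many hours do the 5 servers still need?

One server does 1/12 of the job per hour.
After 1 hour with 3 servers, 1/4 is done (3/4 left).
With 5 servers the rate is 5/12, so the rest takes 3/4 ÷ 5/12 = 9/5 hours.

9/5 hours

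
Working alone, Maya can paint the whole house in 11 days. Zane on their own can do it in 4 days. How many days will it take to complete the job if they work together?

With two workers the combined time is the product over the sum: 11·4/(11+4) = 44/15 days.

44/15 days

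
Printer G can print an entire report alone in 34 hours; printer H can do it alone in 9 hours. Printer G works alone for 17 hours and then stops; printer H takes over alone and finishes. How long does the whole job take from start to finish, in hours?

In 17 hours printer G does 17/34 = 1/2 of the job, leaving 1/2.
Printer H works at 1/9 per hour, so finishing takes 1/2 ÷ 1/9 = 9/2 hours.
Total time = 17 + 9/2 = 43/2 hours.

43/2 hours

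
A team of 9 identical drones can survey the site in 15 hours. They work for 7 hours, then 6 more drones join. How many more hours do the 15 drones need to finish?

24/5 hours

One drone does 1/135 of the job per hour.
After 7 hours with 9 drones, 7/15 is done (8/15 left).
With 15 drones the rate is 15/135 = 1/9, so the rest takes 8/15 ÷ 1/9 = 24/5 hours.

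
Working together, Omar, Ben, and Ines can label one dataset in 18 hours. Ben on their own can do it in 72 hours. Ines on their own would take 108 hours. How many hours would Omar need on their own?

216/7 hours

Combined rate is 1/18 per hour.
Known contribution: 1/72 + 1/108 = (3 + 2)/216 = 5/216 per hour.
So Omar's rate is 1/18 − 5/216 = 7/216, meaning 216/7 hours alone.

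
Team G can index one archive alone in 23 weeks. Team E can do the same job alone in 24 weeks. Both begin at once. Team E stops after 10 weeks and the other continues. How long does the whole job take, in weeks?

In the first 10 weeks the combined rate is 47/552, so 235/276 of the job is done, leaving 41/276.
After Team E leaves the rate is 1/23 per week; the remaining 41/276 takes 41/12 weeks.
Total = 10 + 41/12 = 161/12 weeks.

161/12 weeks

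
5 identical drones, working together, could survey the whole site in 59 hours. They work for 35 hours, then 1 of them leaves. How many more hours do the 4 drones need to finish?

30 hours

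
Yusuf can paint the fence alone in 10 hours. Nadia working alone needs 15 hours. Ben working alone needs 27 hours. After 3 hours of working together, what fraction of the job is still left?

Combined rate: 1/10 + 1/15 + 1/27 = (27 + 18 + 10)/270 = 55/270 = 11/54 per hour.
In 3 hours they complete 3·11/54 = 11/18 of the job.
So 7/18 remains.

7/18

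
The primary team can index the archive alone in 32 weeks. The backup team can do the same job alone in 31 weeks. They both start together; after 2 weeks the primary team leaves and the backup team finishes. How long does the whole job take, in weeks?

465/16 weeks

In the first 2 weeks the combined rate is 63/992, so 63/496 of the job is done, leaving 433/496.
After the primary team leaves the rate is 1/31 per week; the remaining 433/496 takes 433/16 weeks.
Total = 2 + 433/16 = 465/16 weeks.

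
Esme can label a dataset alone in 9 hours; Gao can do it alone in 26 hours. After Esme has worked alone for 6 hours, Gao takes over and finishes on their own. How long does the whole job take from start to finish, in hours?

44/3 hours

In 6 hours Esme does 6/9 = 2/3 of the job, leaving 1/3.
Gao works at 1/26 per hour, so finishing takes 1/3 ÷ 1/26 = 26/3 hours.
Total time = 6 + 26/3 = 44/3 hours.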